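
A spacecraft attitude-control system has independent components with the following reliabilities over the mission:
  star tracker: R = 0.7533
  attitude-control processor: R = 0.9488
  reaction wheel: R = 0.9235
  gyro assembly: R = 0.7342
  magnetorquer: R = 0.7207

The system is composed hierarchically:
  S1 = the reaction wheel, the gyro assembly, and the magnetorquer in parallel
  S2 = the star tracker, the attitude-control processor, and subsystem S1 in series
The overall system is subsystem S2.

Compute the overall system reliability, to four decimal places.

Parallel (reaction wheel, gyro assembly, and magnetorquer): 1 − (1 − 0.923500)(1 − 0.734200)(1 − 0.720700) = 0.994321
Series (star tracker, attitude-control processor, and [0.994321]): 0.753300 × 0.948800 × 0.994321 = 0.7107

0.7107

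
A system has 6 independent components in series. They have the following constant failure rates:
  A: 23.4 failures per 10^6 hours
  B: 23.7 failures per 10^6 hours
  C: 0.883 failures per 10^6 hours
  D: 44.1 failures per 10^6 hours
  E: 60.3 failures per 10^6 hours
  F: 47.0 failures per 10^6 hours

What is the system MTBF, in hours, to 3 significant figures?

Series of exponential components: λ_sys = Σ λ_i
λ_sys = 0.0000234 + 0.0000237 + 0.000000883 + 0.0000441 + 0.0000603 + 0.0000470 = 1.9938e-04 /h
MTBF = 1 / λ_sys = 5020 h

5020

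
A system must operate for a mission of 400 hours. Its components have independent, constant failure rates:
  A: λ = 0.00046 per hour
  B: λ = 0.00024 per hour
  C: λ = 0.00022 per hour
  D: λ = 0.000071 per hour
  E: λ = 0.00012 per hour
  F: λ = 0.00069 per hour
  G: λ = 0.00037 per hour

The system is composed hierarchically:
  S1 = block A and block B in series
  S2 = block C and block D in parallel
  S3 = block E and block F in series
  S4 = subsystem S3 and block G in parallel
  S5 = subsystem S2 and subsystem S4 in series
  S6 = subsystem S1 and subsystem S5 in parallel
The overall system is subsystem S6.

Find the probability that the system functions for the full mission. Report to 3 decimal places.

0.990

R(A) = exp(−0.00046 × 400) = 0.83194
R(B) = exp(−0.00024 × 400) = 0.90846
R(C) = exp(−0.00022 × 400) = 0.91576
R(D) = exp(−0.000071 × 400) = 0.97200
R(E) = exp(−0.00012 × 400) = 0.95313
R(F) = exp(−0.00069 × 400) = 0.75881
R(G) = exp(−0.00037 × 400) = 0.86243
Series (A and B): 0.83194 × 0.90846 = 0.75578
Parallel (C and D): 1 − (1 − 0.91576)(1 − 0.97200) = 0.99764
Series (E and F): 0.95313 × 0.75881 = 0.72324
Parallel ([0.72324] and G): 1 − (1 − 0.72324)(1 − 0.86243) = 0.96193
Series ([0.99764] and [0.96193]): 0.99764 × 0.96193 = 0.95966
Parallel ([0.75578] and [0.95966]): 1 − (1 − 0.75578)(1 − 0.95966) = 0.990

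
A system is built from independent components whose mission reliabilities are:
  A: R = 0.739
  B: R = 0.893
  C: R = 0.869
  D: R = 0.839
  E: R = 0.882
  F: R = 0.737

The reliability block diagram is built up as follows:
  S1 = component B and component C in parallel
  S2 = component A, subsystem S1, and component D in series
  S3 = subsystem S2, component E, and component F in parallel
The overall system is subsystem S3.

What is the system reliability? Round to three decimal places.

0.988

Parallel (B and C): 1 − (1 − 0.89300)(1 − 0.86900) = 0.98598
Series (A, [0.98598], and D): 0.73900 × 0.98598 × 0.83900 = 0.61133
Parallel ([0.61133], E, and F): 1 − (1 − 0.61133)(1 − 0.88200)(1 − 0.73700) = 0.988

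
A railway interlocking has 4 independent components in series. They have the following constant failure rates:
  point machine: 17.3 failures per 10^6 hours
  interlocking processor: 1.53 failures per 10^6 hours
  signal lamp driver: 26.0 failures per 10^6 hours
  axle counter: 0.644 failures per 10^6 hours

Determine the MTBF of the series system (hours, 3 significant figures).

Series of exponential components: λ_sys = Σ λ_i
λ_sys = 0.0000173 + 0.00000153 + 0.0000260 + 0.000000644 = 4.5474e-05 /h
MTBF = 1 / λ_sys = 22000 h

22000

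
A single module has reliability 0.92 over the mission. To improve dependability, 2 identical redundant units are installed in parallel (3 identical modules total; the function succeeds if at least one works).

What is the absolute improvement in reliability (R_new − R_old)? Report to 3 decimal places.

0.079

R_before = 0.92
R_after = 1 − (1 − 0.92)^3 = 0.999
ΔR = 0.999 − 0.92 = 0.079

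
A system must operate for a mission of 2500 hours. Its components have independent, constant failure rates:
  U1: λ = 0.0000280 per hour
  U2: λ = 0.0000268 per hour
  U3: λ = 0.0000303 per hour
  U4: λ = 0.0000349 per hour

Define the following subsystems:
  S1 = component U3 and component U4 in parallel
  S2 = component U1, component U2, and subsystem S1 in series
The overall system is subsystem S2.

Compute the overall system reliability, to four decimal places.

R(U1) = exp(−0.0000280 × 2500) = 0.932394
R(U2) = exp(−0.0000268 × 2500) = 0.935195
R(U3) = exp(−0.0000303 × 2500) = 0.927048
R(U4) = exp(−0.0000349 × 2500) = 0.916448
Parallel (U3 and U4): 1 − (1 − 0.927048)(1 − 0.916448) = 0.993905
Series (U1, U2, and [0.993905]): 0.932394 × 0.935195 × 0.993905 = 0.8667

0.8667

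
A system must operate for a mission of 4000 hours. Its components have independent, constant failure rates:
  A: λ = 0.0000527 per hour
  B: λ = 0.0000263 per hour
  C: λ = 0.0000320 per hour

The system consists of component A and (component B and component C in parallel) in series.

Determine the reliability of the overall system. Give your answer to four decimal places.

R(A) = exp(−0.0000527 × 4000) = 0.809936
R(B) = exp(−0.0000263 × 4000) = 0.900144
R(C) = exp(−0.0000320 × 4000) = 0.879853
Parallel (B and C): 1 − (1 − 0.900144)(1 − 0.879853) = 0.988003
Series (A and [0.988003]): 0.809936 × 0.988003 = 0.8002

0.8002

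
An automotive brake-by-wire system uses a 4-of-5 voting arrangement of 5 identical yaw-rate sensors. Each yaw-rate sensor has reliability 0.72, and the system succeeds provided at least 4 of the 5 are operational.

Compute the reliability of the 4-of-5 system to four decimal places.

0.5697

R = Σ_{i=4}^{5} C(5,i) p^i (1−p)^{5−i} with p = 0.72
C(5,4)·0.72^4·0.28^1 = 0.376234
C(5,5)·0.72^5·0.28^0 = 0.193492
Sum = 0.5697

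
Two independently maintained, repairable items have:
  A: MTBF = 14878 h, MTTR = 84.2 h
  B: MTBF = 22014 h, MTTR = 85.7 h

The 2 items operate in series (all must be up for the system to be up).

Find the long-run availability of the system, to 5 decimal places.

A(A) = MTBF/(MTBF+MTTR) = 14878/(14878+84.2) = 0.994372
A(B) = MTBF/(MTBF+MTTR) = 22014/(22014+85.7) = 0.996122
Series availability: 0.994372 × 0.996122 = 0.99052

0.99052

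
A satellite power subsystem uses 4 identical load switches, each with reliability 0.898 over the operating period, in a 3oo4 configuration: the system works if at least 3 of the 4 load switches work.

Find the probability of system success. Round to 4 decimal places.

0.9457

R = Σ_{i=3}^{4} C(4,i) p^i (1−p)^{4−i} with p = 0.898
C(4,3)·0.898^3·0.102^1 = 0.295454
C(4,4)·0.898^4·0.102^0 = 0.650287
Sum = 0.9457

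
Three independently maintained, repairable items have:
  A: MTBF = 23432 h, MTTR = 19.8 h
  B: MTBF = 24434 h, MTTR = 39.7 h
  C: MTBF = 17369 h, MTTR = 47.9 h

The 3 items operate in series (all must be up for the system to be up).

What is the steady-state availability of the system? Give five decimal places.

A(A) = MTBF/(MTBF+MTTR) = 23432/(23432+19.8) = 0.999156
A(B) = MTBF/(MTBF+MTTR) = 24434/(24434+39.7) = 0.998378
A(C) = MTBF/(MTBF+MTTR) = 17369/(17369+47.9) = 0.997250
Series availability: 0.999156 × 0.998378 × 0.997250 = 0.99479

0.99479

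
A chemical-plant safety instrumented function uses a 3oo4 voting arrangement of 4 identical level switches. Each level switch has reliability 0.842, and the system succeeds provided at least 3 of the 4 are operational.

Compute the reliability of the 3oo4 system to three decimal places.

0.880

R = Σ_{i=3}^{4} C(4,i) p^i (1−p)^{4−i} with p = 0.842
C(4,3)·0.842^3·0.158^1 = 0.37727
C(4,4)·0.842^4·0.158^0 = 0.50263
Sum = 0.880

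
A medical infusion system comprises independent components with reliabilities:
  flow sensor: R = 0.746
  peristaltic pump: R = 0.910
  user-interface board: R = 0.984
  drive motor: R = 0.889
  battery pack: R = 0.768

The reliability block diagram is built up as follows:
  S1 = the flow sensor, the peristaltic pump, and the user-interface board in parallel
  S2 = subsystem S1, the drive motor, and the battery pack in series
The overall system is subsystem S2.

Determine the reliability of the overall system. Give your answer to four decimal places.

0.6825

Parallel (flow sensor, peristaltic pump, and user-interface board): 1 − (1 − 0.746000)(1 − 0.910000)(1 − 0.984000) = 0.999634
Series ([0.999634], drive motor, and battery pack): 0.999634 × 0.889000 × 0.768000 = 0.6825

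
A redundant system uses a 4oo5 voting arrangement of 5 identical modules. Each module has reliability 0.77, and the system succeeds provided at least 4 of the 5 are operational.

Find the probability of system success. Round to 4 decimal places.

0.6749

R = Σ_{i=4}^{5} C(5,i) p^i (1−p)^{5−i} with p = 0.77
C(5,4)·0.77^4·0.23^1 = 0.404260
C(5,5)·0.77^5·0.23^0 = 0.270678
Sum = 0.6749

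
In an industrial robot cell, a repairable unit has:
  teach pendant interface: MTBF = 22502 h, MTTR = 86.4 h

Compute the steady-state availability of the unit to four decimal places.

0.9962

A(teach pendant interface) = MTBF/(MTBF+MTTR) = 22502/(22502+86.4) = 0.9962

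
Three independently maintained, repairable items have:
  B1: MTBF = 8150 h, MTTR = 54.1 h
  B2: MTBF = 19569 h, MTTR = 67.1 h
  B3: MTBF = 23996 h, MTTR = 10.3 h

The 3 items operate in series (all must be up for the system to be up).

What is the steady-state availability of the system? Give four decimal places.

0.9896

A(B1) = MTBF/(MTBF+MTTR) = 8150/(8150+54.1) = 0.993406
A(B2) = MTBF/(MTBF+MTTR) = 19569/(19569+67.1) = 0.996583
A(B3) = MTBF/(MTBF+MTTR) = 23996/(23996+10.3) = 0.999571
Series availability: 0.993406 × 0.996583 × 0.999571 = 0.9896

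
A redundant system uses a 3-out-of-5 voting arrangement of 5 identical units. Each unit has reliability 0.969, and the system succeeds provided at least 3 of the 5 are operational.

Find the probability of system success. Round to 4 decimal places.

R = Σ_{i=3}^{5} C(5,i) p^i (1−p)^{5−i} with p = 0.969
C(5,3)·0.969^3·0.031^2 = 0.008744
C(5,4)·0.969^4·0.031^1 = 0.136655
C(5,5)·0.969^5·0.031^0 = 0.854317
Sum = 0.9997

0.9997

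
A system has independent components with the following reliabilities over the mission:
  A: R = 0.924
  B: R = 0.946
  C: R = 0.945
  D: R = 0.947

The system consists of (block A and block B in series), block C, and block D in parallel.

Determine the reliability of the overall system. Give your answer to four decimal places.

0.9996

Series (A and B): 0.924000 × 0.946000 = 0.874104
Parallel ([0.874104], C, and D): 1 − (1 − 0.874104)(1 − 0.945000)(1 − 0.947000) = 0.9996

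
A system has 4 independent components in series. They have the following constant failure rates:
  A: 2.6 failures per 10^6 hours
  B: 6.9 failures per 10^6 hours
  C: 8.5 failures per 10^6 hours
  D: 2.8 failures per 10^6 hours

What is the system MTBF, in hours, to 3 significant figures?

Series of exponential components: λ_sys = Σ λ_i
λ_sys = 0.0000026 + 0.0000069 + 0.0000085 + 0.0000028 = 2.0800e-05 /h
MTBF = 1 / λ_sys = 48100 h

48100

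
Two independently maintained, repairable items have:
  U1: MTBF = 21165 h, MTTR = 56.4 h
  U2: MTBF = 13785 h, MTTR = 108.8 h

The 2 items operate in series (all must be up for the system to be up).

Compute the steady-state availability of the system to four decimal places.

A(U1) = MTBF/(MTBF+MTTR) = 21165/(21165+56.4) = 0.997342
A(U2) = MTBF/(MTBF+MTTR) = 13785/(13785+108.8) = 0.992169
Series availability: 0.997342 × 0.992169 = 0.9895

0.9895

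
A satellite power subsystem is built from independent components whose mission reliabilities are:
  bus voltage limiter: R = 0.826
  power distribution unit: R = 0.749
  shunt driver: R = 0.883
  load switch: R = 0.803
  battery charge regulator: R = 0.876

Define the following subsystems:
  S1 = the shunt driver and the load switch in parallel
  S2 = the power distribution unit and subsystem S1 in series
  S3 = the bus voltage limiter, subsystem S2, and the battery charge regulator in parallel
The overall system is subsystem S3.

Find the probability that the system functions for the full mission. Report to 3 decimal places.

0.994

Parallel (shunt driver and load switch): 1 − (1 − 0.88300)(1 − 0.80300) = 0.97695
Series (power distribution unit and [0.97695]): 0.74900 × 0.97695 = 0.73174
Parallel (bus voltage limiter, [0.73174], and battery charge regulator): 1 − (1 − 0.82600)(1 − 0.73174)(1 − 0.87600) = 0.994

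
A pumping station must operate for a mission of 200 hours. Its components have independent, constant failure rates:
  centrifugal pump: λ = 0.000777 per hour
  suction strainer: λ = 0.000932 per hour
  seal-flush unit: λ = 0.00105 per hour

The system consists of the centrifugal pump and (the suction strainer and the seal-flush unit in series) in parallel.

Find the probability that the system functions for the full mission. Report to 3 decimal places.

0.953

R(centrifugal pump) = exp(−0.000777 × 200) = 0.85607
R(suction strainer) = exp(−0.000932 × 200) = 0.82994
R(seal-flush unit) = exp(−0.00105 × 200) = 0.81058
Series (suction strainer and seal-flush unit): 0.82994 × 0.81058 = 0.67273
Parallel (centrifugal pump and [0.67273]): 1 − (1 − 0.85607)(1 − 0.67273) = 0.953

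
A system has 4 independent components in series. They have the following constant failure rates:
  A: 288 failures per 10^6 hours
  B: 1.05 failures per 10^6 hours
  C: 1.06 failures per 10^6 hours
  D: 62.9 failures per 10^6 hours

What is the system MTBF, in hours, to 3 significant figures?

Series of exponential components: λ_sys = Σ λ_i
λ_sys = 0.000288 + 0.00000105 + 0.00000106 + 0.0000629 = 3.5301e-04 /h
MTBF = 1 / λ_sys = 2830 h

2830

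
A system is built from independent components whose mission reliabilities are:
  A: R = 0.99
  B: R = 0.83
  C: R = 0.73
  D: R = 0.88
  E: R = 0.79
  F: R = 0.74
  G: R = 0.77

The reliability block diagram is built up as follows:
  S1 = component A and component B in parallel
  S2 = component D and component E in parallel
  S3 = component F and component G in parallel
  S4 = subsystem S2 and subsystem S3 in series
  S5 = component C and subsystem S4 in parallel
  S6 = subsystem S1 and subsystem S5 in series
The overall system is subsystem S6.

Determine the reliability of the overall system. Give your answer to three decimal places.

Parallel (A and B): 1 − (1 − 0.99000)(1 − 0.83000) = 0.99830
Parallel (D and E): 1 − (1 − 0.88000)(1 − 0.79000) = 0.97480
Parallel (F and G): 1 − (1 − 0.74000)(1 − 0.77000) = 0.94020
Series ([0.97480] and [0.94020]): 0.97480 × 0.94020 = 0.91651
Parallel (C and [0.91651]): 1 − (1 − 0.73000)(1 − 0.91651) = 0.97746
Series ([0.99830] and [0.97746]): 0.99830 × 0.97746 = 0.976

0.976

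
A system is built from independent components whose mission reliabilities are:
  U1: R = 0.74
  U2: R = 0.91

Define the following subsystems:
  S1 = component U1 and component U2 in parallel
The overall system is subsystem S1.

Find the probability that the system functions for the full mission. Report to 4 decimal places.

Parallel (U1 and U2): 1 − (1 − 0.740000)(1 − 0.910000) = 0.9766

0.9766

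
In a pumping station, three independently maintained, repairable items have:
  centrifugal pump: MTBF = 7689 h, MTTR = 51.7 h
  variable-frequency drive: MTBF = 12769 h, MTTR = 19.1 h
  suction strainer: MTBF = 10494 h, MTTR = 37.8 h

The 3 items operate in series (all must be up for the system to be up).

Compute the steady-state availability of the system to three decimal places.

A(centrifugal pump) = MTBF/(MTBF+MTTR) = 7689/(7689+51.7) = 0.993321
A(variable-frequency drive) = MTBF/(MTBF+MTTR) = 12769/(12769+19.1) = 0.998506
A(suction strainer) = MTBF/(MTBF+MTTR) = 10494/(10494+37.8) = 0.996411
Series availability: 0.993321 × 0.998506 × 0.996411 = 0.988

0.988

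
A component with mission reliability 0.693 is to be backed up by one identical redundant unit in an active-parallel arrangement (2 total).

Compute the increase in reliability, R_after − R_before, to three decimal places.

R_before = 0.693
R_after = 1 − (1 − 0.693)^2 = 0.906
ΔR = 0.906 − 0.693 = 0.213

0.213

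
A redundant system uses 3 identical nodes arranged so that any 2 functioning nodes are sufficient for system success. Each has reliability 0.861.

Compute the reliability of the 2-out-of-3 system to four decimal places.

R = Σ_{i=2}^{3} C(3,i) p^i (1−p)^{3−i} with p = 0.861
C(3,2)·0.861^2·0.139^1 = 0.309131
C(3,3)·0.861^3·0.139^0 = 0.638277
Sum = 0.9474

0.9474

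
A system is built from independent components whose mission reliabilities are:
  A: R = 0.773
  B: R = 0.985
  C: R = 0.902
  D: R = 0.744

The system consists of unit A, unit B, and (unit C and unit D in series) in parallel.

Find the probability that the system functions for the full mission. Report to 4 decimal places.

Series (C and D): 0.902000 × 0.744000 = 0.671088
Parallel (A, B, and [0.671088]): 1 − (1 − 0.773000)(1 − 0.985000)(1 − 0.671088) = 0.9989

0.9989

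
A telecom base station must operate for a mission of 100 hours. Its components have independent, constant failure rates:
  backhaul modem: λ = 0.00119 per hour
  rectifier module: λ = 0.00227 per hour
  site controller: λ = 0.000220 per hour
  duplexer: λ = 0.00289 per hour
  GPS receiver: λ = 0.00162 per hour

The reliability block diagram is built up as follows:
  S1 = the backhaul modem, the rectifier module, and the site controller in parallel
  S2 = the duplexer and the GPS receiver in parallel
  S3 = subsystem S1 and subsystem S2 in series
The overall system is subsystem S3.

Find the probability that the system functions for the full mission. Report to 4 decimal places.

R(backhaul modem) = exp(−0.00119 × 100) = 0.887808
R(rectifier module) = exp(−0.00227 × 100) = 0.796921
R(site controller) = exp(−0.000220 × 100) = 0.978240
R(duplexer) = exp(−0.00289 × 100) = 0.749012
R(GPS receiver) = exp(−0.00162 × 100) = 0.850441
Parallel (backhaul modem, rectifier module, and site controller): 1 − (1 − 0.887808)(1 − 0.796921)(1 − 0.978240) = 0.999504
Parallel (duplexer and GPS receiver): 1 − (1 − 0.749012)(1 − 0.850441) = 0.962462
Series ([0.999504] and [0.962462]): 0.999504 × 0.962462 = 0.9620

0.9620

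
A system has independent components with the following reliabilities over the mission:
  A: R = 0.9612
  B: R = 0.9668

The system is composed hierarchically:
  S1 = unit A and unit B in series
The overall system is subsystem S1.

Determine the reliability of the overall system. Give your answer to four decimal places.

0.9293

Series (A and B): 0.961200 × 0.966800 = 0.9293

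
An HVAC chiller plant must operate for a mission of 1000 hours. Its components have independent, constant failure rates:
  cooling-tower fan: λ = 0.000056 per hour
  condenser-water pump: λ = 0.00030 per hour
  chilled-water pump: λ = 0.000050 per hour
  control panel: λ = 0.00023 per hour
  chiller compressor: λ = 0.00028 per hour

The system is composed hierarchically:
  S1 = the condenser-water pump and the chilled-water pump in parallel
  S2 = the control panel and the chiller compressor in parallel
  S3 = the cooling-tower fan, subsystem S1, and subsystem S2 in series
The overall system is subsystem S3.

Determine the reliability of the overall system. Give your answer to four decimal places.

R(cooling-tower fan) = exp(−0.000056 × 1000) = 0.945539
R(condenser-water pump) = exp(−0.00030 × 1000) = 0.740818
R(chilled-water pump) = exp(−0.000050 × 1000) = 0.951229
R(control panel) = exp(−0.00023 × 1000) = 0.794534
R(chiller compressor) = exp(−0.00028 × 1000) = 0.755784
Parallel (condenser-water pump and chilled-water pump): 1 − (1 − 0.740818)(1 − 0.951229) = 0.987359
Parallel (control panel and chiller compressor): 1 − (1 − 0.794534)(1 − 0.755784) = 0.949822
Series (cooling-tower fan, [0.987359], and [0.949822]): 0.945539 × 0.987359 × 0.949822 = 0.8867

0.8867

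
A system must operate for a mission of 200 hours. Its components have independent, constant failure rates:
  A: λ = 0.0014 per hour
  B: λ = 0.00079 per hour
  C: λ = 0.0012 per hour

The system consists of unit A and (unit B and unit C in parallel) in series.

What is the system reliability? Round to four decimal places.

0.7322

R(A) = exp(−0.0014 × 200) = 0.755784
R(B) = exp(−0.00079 × 200) = 0.853850
R(C) = exp(−0.0012 × 200) = 0.786628
Parallel (B and C): 1 − (1 − 0.853850)(1 − 0.786628) = 0.968816
Series (A and [0.968816]): 0.755784 × 0.968816 = 0.7322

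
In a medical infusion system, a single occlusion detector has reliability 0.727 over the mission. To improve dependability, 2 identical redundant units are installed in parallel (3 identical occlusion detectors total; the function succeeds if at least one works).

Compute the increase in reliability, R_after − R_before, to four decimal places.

0.2527

R_before = 0.727
R_after = 1 − (1 − 0.727)^3 = 0.9797
ΔR = 0.9797 − 0.727 = 0.2527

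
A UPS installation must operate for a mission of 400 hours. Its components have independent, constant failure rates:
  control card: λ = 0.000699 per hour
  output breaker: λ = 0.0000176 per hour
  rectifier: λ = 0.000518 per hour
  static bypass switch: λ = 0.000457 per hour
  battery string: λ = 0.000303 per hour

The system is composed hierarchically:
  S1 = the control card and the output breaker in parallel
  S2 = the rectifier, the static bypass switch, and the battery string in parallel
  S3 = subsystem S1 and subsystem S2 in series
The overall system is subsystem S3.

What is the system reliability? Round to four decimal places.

R(control card) = exp(−0.000699 × 400) = 0.756086
R(output breaker) = exp(−0.0000176 × 400) = 0.992985
R(rectifier) = exp(−0.000518 × 400) = 0.812857
R(static bypass switch) = exp(−0.000457 × 400) = 0.832935
R(battery string) = exp(−0.000303 × 400) = 0.885857
Parallel (control card and output breaker): 1 − (1 − 0.756086)(1 − 0.992985) = 0.998289
Parallel (rectifier, static bypass switch, and battery string): 1 − (1 − 0.812857)(1 − 0.832935)(1 − 0.885857) = 0.996431
Series ([0.998289] and [0.996431]): 0.998289 × 0.996431 = 0.9947

0.9947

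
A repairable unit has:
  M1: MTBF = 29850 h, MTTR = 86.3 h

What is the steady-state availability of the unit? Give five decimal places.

0.99712

A(M1) = MTBF/(MTBF+MTTR) = 29850/(29850+86.3) = 0.99712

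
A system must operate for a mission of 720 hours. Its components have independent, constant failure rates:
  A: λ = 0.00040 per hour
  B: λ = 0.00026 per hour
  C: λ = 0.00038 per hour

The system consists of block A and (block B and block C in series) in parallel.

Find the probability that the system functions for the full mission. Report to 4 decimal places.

R(A) = exp(−0.00040 × 720) = 0.749762
R(B) = exp(−0.00026 × 720) = 0.829278
R(C) = exp(−0.00038 × 720) = 0.760636
Series (B and C): 0.829278 × 0.760636 = 0.630779
Parallel (A and [0.630779]): 1 − (1 − 0.749762)(1 − 0.630779) = 0.9076

0.9076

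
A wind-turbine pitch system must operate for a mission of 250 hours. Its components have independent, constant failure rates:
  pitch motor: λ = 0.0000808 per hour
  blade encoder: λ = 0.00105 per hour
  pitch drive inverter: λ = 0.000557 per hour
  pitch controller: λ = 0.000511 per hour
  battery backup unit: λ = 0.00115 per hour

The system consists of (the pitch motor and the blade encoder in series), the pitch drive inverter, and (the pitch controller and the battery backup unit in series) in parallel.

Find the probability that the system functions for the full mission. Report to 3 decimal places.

R(pitch motor) = exp(−0.0000808 × 250) = 0.98000
R(blade encoder) = exp(−0.00105 × 250) = 0.76913
R(pitch drive inverter) = exp(−0.000557 × 250) = 0.87001
R(pitch controller) = exp(−0.000511 × 250) = 0.88007
R(battery backup unit) = exp(−0.00115 × 250) = 0.75014
Series (pitch motor and blade encoder): 0.98000 × 0.76913 = 0.75375
Series (pitch controller and battery backup unit): 0.88007 × 0.75014 = 0.66018
Parallel ([0.75375], pitch drive inverter, and [0.66018]): 1 − (1 − 0.75375)(1 − 0.87001)(1 − 0.66018) = 0.989

0.989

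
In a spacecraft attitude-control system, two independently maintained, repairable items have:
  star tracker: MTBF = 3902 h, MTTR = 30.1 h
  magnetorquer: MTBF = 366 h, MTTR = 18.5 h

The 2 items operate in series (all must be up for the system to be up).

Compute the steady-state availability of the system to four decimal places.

0.9446

A(star tracker) = MTBF/(MTBF+MTTR) = 3902/(3902+30.1) = 0.992345
A(magnetorquer) = MTBF/(MTBF+MTTR) = 366/(366+18.5) = 0.951886
Series availability: 0.992345 × 0.951886 = 0.9446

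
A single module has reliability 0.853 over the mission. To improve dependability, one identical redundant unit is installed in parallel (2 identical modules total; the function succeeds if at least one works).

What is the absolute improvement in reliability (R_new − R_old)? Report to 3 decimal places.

0.125

R_before = 0.853
R_after = 1 − (1 − 0.853)^2 = 0.978
ΔR = 0.978 − 0.853 = 0.125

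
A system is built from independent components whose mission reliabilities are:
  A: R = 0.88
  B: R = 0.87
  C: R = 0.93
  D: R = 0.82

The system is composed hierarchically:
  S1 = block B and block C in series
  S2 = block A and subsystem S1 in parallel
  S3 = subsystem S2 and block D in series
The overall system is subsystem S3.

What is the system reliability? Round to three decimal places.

Series (B and C): 0.87000 × 0.93000 = 0.80910
Parallel (A and [0.80910]): 1 − (1 − 0.88000)(1 − 0.80910) = 0.97709
Series ([0.97709] and D): 0.97709 × 0.82000 = 0.801

0.801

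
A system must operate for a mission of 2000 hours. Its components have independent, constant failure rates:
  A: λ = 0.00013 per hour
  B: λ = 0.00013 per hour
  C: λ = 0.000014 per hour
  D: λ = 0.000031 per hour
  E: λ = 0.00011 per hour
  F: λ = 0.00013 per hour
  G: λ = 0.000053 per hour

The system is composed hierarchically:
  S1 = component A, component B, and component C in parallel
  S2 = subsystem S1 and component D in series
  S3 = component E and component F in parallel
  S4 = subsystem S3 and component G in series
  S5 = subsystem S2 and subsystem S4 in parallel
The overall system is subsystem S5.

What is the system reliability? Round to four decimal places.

0.9913

R(A) = exp(−0.00013 × 2000) = 0.771052
R(B) = exp(−0.00013 × 2000) = 0.771052
R(C) = exp(−0.000014 × 2000) = 0.972388
R(D) = exp(−0.000031 × 2000) = 0.939883
R(E) = exp(−0.00011 × 2000) = 0.802519
R(F) = exp(−0.00013 × 2000) = 0.771052
R(G) = exp(−0.000053 × 2000) = 0.899425
Parallel (A, B, and C): 1 − (1 − 0.771052)(1 − 0.771052)(1 − 0.972388) = 0.998553
Series ([0.998553] and D): 0.998553 × 0.939883 = 0.938523
Parallel (E and F): 1 − (1 − 0.802519)(1 − 0.771052) = 0.954787
Series ([0.954787] and G): 0.954787 × 0.899425 = 0.858759
Parallel ([0.938523] and [0.858759]): 1 − (1 − 0.938523)(1 − 0.858759) = 0.9913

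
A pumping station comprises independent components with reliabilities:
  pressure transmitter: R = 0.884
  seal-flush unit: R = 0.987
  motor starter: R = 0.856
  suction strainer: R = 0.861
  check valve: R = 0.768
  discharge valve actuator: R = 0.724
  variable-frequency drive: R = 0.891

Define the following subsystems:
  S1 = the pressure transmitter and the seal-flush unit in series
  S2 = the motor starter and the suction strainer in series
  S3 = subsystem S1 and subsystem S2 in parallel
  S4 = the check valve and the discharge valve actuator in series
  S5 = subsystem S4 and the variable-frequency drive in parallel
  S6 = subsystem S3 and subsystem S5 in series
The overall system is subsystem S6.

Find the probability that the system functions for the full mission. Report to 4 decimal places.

Series (pressure transmitter and seal-flush unit): 0.884000 × 0.987000 = 0.872508
Series (motor starter and suction strainer): 0.856000 × 0.861000 = 0.737016
Parallel ([0.872508] and [0.737016]): 1 − (1 − 0.872508)(1 − 0.737016) = 0.966472
Series (check valve and discharge valve actuator): 0.768000 × 0.724000 = 0.556032
Parallel ([0.556032] and variable-frequency drive): 1 − (1 − 0.556032)(1 − 0.891000) = 0.951607
Series ([0.966472] and [0.951607]): 0.966472 × 0.951607 = 0.9197

0.9197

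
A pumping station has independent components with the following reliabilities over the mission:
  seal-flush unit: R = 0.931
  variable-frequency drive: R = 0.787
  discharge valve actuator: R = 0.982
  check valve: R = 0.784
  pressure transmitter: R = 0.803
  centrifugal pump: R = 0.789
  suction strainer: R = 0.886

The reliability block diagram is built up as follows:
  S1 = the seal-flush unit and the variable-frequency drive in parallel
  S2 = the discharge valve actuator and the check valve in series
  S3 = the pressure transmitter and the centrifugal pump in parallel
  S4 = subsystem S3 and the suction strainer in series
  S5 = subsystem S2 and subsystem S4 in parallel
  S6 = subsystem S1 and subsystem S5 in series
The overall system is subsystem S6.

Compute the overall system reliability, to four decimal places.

0.9511

Parallel (seal-flush unit and variable-frequency drive): 1 − (1 − 0.931000)(1 − 0.787000) = 0.985303
Series (discharge valve actuator and check valve): 0.982000 × 0.784000 = 0.769888
Parallel (pressure transmitter and centrifugal pump): 1 − (1 − 0.803000)(1 − 0.789000) = 0.958433
Series ([0.958433] and suction strainer): 0.958433 × 0.886000 = 0.849172
Parallel ([0.769888] and [0.849172]): 1 − (1 − 0.769888)(1 − 0.849172) = 0.965293
Series ([0.985303] and [0.965293]): 0.985303 × 0.965293 = 0.9511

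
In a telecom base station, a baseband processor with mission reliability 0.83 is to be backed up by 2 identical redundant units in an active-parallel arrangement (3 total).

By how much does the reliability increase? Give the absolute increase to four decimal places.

0.1651

R_before = 0.83
R_after = 1 − (1 − 0.83)^3 = 0.9951
ΔR = 0.9951 − 0.83 = 0.1651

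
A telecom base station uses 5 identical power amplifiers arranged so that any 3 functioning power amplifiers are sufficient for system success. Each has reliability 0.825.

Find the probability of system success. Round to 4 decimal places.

R = Σ_{i=3}^{5} C(5,i) p^i (1−p)^{5−i} with p = 0.825
C(5,3)·0.825^3·0.175^2 = 0.171964
C(5,4)·0.825^4·0.175^1 = 0.405344
C(5,5)·0.825^5·0.175^0 = 0.382182
Sum = 0.9595

0.9595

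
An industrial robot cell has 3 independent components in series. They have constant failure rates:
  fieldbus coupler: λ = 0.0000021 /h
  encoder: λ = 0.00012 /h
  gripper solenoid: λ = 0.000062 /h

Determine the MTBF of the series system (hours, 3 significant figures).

5430

Series of exponential components: λ_sys = Σ λ_i
λ_sys = 0.0000021 + 0.00012 + 0.000062 = 1.8410e-04 /h
MTBF = 1 / λ_sys = 5430 h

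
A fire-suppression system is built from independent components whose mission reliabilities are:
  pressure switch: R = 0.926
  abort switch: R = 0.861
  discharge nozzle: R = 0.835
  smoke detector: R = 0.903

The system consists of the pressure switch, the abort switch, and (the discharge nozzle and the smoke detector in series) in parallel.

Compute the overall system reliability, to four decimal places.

0.9975

Series (discharge nozzle and smoke detector): 0.835000 × 0.903000 = 0.754005
Parallel (pressure switch, abort switch, and [0.754005]): 1 − (1 − 0.926000)(1 − 0.861000)(1 − 0.754005) = 0.9975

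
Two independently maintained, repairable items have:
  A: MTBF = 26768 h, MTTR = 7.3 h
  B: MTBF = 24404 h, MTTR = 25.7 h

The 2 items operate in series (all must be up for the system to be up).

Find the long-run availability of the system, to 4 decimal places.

A(A) = MTBF/(MTBF+MTTR) = 26768/(26768+7.3) = 0.999727
A(B) = MTBF/(MTBF+MTTR) = 24404/(24404+25.7) = 0.998948
Series availability: 0.999727 × 0.998948 = 0.9987

0.9987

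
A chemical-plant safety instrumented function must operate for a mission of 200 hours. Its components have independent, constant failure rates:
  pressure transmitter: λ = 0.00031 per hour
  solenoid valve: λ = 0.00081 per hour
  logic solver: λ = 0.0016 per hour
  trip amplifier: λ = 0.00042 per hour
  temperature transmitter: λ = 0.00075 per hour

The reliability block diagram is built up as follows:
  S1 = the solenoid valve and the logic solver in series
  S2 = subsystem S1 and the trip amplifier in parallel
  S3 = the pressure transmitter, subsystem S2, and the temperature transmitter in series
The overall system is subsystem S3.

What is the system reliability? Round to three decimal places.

R(pressure transmitter) = exp(−0.00031 × 200) = 0.93988
R(solenoid valve) = exp(−0.00081 × 200) = 0.85044
R(logic solver) = exp(−0.0016 × 200) = 0.72615
R(trip amplifier) = exp(−0.00042 × 200) = 0.91943
R(temperature transmitter) = exp(−0.00075 × 200) = 0.86071
Series (solenoid valve and logic solver): 0.85044 × 0.72615 = 0.61755
Parallel ([0.61755] and trip amplifier): 1 − (1 − 0.61755)(1 − 0.91943) = 0.96919
Series (pressure transmitter, [0.96919], and temperature transmitter): 0.93988 × 0.96919 × 0.86071 = 0.784

0.784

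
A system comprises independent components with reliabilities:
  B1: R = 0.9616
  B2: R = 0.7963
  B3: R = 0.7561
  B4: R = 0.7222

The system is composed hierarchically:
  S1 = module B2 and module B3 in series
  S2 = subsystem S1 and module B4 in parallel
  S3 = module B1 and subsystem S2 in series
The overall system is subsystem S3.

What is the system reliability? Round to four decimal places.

Series (B2 and B3): 0.796300 × 0.756100 = 0.602082
Parallel ([0.602082] and B4): 1 − (1 − 0.602082)(1 − 0.722200) = 0.889458
Series (B1 and [0.889458]): 0.961600 × 0.889458 = 0.8553

0.8553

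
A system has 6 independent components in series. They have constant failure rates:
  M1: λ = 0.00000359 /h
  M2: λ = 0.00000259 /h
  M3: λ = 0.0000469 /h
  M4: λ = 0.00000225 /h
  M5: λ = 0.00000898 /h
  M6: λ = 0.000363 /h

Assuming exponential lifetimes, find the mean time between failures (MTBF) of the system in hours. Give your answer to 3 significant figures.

Series of exponential components: λ_sys = Σ λ_i
λ_sys = 0.00000359 + 0.00000259 + 0.0000469 + 0.00000225 + 0.00000898 + 0.000363 = 4.2731e-04 /h
MTBF = 1 / λ_sys = 2340 h

2340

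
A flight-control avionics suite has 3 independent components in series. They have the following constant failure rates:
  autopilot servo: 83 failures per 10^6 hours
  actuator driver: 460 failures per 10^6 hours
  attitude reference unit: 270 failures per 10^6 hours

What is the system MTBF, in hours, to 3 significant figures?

1230

Series of exponential components: λ_sys = Σ λ_i
λ_sys = 0.000083 + 0.00046 + 0.00027 = 8.1300e-04 /h
MTBF = 1 / λ_sys = 1230 h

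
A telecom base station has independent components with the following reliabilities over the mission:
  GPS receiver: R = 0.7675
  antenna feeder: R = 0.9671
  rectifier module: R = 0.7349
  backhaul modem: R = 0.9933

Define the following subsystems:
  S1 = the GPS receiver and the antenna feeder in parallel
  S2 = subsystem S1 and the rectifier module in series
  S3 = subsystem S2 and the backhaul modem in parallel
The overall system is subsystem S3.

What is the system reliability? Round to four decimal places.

Parallel (GPS receiver and antenna feeder): 1 − (1 − 0.767500)(1 − 0.967100) = 0.992351
Series ([0.992351] and rectifier module): 0.992351 × 0.734900 = 0.729279
Parallel ([0.729279] and backhaul modem): 1 − (1 − 0.729279)(1 − 0.993300) = 0.9982

0.9982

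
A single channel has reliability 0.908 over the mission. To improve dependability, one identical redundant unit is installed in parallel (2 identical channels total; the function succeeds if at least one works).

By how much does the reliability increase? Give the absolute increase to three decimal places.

0.084

R_before = 0.908
R_after = 1 − (1 − 0.908)^2 = 0.992
ΔR = 0.992 − 0.908 = 0.084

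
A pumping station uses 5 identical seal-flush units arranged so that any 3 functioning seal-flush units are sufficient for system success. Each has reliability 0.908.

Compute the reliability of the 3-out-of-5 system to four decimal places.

R = Σ_{i=3}^{5} C(5,i) p^i (1−p)^{5−i} with p = 0.908
C(5,3)·0.908^3·0.092^2 = 0.063363
C(5,4)·0.908^4·0.092^1 = 0.312681
C(5,5)·0.908^5·0.092^0 = 0.617205
Sum = 0.9932

0.9932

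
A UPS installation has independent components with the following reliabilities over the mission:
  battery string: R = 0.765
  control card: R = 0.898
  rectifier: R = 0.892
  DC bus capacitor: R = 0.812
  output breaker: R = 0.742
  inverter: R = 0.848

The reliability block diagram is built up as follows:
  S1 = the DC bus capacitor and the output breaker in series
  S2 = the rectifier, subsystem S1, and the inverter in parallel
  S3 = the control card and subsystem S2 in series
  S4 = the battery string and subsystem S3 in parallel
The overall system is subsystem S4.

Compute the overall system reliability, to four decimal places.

Series (DC bus capacitor and output breaker): 0.812000 × 0.742000 = 0.602504
Parallel (rectifier, [0.602504], and inverter): 1 − (1 − 0.892000)(1 − 0.602504)(1 − 0.848000) = 0.993475
Series (control card and [0.993475]): 0.898000 × 0.993475 = 0.892141
Parallel (battery string and [0.892141]): 1 − (1 − 0.765000)(1 − 0.892141) = 0.9747

0.9747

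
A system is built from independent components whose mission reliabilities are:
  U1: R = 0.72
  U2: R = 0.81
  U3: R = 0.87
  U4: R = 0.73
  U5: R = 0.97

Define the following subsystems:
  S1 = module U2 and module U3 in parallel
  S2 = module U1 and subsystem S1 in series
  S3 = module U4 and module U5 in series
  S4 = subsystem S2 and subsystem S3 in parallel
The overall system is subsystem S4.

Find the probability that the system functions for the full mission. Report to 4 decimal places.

0.9131

Parallel (U2 and U3): 1 − (1 − 0.810000)(1 − 0.870000) = 0.975300
Series (U1 and [0.975300]): 0.720000 × 0.975300 = 0.702216
Series (U4 and U5): 0.730000 × 0.970000 = 0.708100
Parallel ([0.702216] and [0.708100]): 1 − (1 − 0.702216)(1 − 0.708100) = 0.9131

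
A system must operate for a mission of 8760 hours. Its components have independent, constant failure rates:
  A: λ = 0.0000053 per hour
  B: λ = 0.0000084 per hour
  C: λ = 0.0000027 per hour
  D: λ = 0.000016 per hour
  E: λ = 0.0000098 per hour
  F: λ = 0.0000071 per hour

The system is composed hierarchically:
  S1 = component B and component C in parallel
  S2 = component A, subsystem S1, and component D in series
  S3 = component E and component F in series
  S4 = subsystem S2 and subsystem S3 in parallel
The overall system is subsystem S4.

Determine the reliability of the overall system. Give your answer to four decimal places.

R(A) = exp(−0.0000053 × 8760) = 0.954633
R(B) = exp(−0.0000084 × 8760) = 0.929058
R(C) = exp(−0.0000027 × 8760) = 0.976626
R(D) = exp(−0.000016 × 8760) = 0.869219
R(E) = exp(−0.0000098 × 8760) = 0.917734
R(F) = exp(−0.0000071 × 8760) = 0.939699
Parallel (B and C): 1 − (1 − 0.929058)(1 − 0.976626) = 0.998342
Series (A, [0.998342], and D): 0.954633 × 0.998342 × 0.869219 = 0.828409
Series (E and F): 0.917734 × 0.939699 = 0.862394
Parallel ([0.828409] and [0.862394]): 1 − (1 − 0.828409)(1 − 0.862394) = 0.9764

0.9764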